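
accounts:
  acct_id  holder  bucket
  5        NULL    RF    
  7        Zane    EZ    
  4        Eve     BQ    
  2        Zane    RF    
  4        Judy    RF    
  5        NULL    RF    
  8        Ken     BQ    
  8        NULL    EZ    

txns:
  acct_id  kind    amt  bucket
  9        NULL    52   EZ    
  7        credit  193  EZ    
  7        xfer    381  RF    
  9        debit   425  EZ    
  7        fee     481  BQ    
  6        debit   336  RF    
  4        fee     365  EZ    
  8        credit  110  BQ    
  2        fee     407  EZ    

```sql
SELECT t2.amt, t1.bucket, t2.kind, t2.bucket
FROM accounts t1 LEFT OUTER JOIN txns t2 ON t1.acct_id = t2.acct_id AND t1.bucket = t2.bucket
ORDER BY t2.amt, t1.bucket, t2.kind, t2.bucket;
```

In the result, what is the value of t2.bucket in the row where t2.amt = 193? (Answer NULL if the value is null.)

LEFT JOIN keeps every row from `accounts`; unmatched rows get NULL for `txns`'s columns.
Matching on t1.acct_id = t2.acct_id AND t1.bucket = t2.bucket.
Matched pairs: 2; unmatched t1 rows kept: 6.

EZ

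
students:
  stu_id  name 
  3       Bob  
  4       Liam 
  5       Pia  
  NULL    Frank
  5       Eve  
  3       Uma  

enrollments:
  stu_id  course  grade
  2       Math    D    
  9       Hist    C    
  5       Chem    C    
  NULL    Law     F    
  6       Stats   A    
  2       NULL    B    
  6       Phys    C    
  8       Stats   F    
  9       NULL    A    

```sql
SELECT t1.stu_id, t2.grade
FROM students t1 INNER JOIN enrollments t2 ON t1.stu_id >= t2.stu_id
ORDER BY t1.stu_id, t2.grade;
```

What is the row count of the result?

12

INNER JOIN keeps only pairs where the ON condition holds.
Matching on t1.stu_id >= t2.stu_id. A NULL in a compared column never satisfies the condition.
Matched pairs: 12.
Total: 12 rows.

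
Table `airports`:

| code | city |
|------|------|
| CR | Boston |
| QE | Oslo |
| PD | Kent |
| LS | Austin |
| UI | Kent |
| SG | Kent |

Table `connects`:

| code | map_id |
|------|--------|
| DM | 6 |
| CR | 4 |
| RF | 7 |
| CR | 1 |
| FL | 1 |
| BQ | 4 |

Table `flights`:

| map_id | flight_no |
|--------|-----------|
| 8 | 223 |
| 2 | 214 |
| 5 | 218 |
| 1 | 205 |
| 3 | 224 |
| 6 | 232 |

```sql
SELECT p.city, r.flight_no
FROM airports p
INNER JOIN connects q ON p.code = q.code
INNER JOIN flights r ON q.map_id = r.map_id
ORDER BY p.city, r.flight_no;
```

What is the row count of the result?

Evaluate left to right. First `airports p INNER JOIN connects q` on code: 2 row(s).
Then INNER JOIN `flights r` on map_id: keep only rows whose q.map_id appears in r.
Result: 1 row(s).

1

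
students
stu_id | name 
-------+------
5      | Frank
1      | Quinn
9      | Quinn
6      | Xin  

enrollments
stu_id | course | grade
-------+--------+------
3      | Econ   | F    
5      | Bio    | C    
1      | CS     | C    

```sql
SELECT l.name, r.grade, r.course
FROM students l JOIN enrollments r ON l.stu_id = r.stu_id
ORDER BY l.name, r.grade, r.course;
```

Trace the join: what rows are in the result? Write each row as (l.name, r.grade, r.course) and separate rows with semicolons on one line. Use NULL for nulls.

INNER JOIN keeps only pairs where the ON condition holds.
Matching on l.stu_id = r.stu_id.
Matched pairs: 2.

(Frank, C, Bio); (Quinn, C, CS)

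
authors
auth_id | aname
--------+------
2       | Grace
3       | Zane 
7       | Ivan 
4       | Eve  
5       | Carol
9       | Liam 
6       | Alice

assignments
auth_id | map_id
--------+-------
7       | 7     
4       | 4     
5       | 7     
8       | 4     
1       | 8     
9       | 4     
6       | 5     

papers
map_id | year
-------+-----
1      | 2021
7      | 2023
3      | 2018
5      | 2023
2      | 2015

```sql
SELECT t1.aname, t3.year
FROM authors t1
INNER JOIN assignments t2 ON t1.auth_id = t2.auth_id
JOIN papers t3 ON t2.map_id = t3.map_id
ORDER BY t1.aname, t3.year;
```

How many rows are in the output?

Evaluate left to right. First `authors t1 INNER JOIN assignments t2` on auth_id: 5 row(s).
Then INNER JOIN `papers t3` on map_id: keep only rows whose t2.map_id appears in t3.
Result: 3 row(s).

3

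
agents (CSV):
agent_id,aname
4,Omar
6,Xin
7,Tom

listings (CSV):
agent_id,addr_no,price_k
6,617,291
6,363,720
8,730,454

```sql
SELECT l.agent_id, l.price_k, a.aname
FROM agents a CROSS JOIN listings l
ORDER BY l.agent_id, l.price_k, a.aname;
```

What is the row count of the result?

9

CROSS JOIN pairs every row of `agents` with every row of `listings`: 3 × 3 = 9 rows.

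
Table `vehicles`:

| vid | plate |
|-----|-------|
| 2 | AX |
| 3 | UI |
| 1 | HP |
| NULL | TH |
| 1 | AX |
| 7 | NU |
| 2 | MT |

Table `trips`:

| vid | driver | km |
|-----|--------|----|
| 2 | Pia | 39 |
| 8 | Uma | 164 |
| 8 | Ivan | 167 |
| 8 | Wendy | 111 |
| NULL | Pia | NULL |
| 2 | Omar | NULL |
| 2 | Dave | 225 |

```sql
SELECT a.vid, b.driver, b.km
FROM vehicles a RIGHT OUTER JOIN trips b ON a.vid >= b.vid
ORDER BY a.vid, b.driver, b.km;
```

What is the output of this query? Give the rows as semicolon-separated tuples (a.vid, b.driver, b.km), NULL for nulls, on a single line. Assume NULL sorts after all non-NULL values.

RIGHT JOIN keeps every row from `trips`; unmatched rows get NULL for `vehicles`'s columns.
Matching on a.vid >= b.vid. A NULL in a compared column never satisfies the condition.
- a[0] vid=2 → 3 match(es) in b → 3 row(s).
- a[1] vid=3 → 3 match(es) in b → 3 row(s).
- a[2] vid=1 → no match.
- a[3] vid=NULL → no match.
- a[4] vid=1 → no match.
- a[5] vid=7 → 3 match(es) in b → 3 row(s).
- a[6] vid=2 → 3 match(es) in b → 3 row(s).
- 4 b row(s) had no a match → kept, a columns NULL.

(2, Dave, 225); (2, Dave, 225); (2, Omar, NULL); (2, Omar, NULL); (2, Pia, 39); (2, Pia, 39); (3, Dave, 225); (3, Omar, NULL); (3, Pia, 39); (7, Dave, 225); (7, Omar, NULL); (7, Pia, 39); (NULL, Ivan, 167); (NULL, Pia, NULL); (NULL, Uma, 164); (NULL, Wendy, 111)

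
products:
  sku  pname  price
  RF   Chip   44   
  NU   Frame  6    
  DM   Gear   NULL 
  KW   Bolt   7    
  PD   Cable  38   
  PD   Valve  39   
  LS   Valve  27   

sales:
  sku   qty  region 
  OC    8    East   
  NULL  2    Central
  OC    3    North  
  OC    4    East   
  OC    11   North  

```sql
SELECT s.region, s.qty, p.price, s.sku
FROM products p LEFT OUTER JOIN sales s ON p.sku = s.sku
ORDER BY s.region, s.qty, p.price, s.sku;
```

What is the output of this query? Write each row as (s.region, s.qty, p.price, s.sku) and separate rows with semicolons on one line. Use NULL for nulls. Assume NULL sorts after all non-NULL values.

(NULL, NULL, 6, NULL); (NULL, NULL, 7, NULL); (NULL, NULL, 27, NULL); (NULL, NULL, 38, NULL); (NULL, NULL, 39, NULL); (NULL, NULL, 44, NULL); (NULL, NULL, NULL, NULL)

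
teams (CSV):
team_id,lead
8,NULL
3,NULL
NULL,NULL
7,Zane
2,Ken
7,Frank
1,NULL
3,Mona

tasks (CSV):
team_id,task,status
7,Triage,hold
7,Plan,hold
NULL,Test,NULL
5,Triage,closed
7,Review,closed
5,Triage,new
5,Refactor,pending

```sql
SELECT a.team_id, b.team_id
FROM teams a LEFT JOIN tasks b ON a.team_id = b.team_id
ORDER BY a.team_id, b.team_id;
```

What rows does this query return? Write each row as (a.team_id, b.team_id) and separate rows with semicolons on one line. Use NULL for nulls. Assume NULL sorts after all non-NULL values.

LEFT JOIN keeps every row from `teams`; unmatched rows get NULL for `tasks`'s columns.
Matching on a.team_id = b.team_id. A NULL in a compared column never satisfies the condition.
- a[0] team_id=8 → no match; kept with NULLs on the b side.
- a[1] team_id=3 → no match; kept with NULLs on the b side.
- a[2] team_id=NULL → no match; kept with NULLs on the b side.
- a[3] team_id=7 → 3 match(es) in b → 3 row(s).
- a[4] team_id=2 → no match; kept with NULLs on the b side.
- a[5] team_id=7 → 3 match(es) in b → 3 row(s).
- a[6] team_id=1 → no match; kept with NULLs on the b side.
- a[7] team_id=3 → no match; kept with NULLs on the b side.

(1, NULL); (2, NULL); (3, NULL); (3, NULL); (7, 7); (7, 7); (7, 7); (7, 7); (7, 7); (7, 7); (8, NULL); (NULL, NULL)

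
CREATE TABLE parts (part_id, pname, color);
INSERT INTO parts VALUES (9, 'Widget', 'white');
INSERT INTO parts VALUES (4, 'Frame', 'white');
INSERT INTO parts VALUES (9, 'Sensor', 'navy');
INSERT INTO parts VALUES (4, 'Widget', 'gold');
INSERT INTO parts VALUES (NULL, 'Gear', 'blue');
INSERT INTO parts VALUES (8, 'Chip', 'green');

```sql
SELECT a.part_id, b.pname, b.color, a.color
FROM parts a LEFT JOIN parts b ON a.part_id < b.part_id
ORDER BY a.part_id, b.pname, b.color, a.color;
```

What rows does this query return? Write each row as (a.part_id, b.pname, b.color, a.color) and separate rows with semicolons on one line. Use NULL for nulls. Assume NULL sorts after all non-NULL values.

LEFT JOIN keeps every row from `parts a`; unmatched rows get NULL for `parts b`'s columns.
Matching on a.part_id < b.part_id. A NULL in a compared column never satisfies the condition.
- a row (part_id=9): no match → kept, b columns NULL.
- a row (part_id=4): matches 3 b row(s) → 3 output row(s).
- a row (part_id=9): no match → kept, b columns NULL.
- a row (part_id=4): matches 3 b row(s) → 3 output row(s).
- a row (part_id=NULL): no match → kept, b columns NULL.
- a row (part_id=8): matches 2 b row(s) → 2 output row(s).

(4, Chip, green, gold); (4, Chip, green, white); (4, Sensor, navy, gold); (4, Sensor, navy, white); (4, Widget, white, gold); (4, Widget, white, white); (8, Sensor, navy, green); (8, Widget, white, green); (9, NULL, NULL, navy); (9, NULL, NULL, white); (NULL, NULL, NULL, blue)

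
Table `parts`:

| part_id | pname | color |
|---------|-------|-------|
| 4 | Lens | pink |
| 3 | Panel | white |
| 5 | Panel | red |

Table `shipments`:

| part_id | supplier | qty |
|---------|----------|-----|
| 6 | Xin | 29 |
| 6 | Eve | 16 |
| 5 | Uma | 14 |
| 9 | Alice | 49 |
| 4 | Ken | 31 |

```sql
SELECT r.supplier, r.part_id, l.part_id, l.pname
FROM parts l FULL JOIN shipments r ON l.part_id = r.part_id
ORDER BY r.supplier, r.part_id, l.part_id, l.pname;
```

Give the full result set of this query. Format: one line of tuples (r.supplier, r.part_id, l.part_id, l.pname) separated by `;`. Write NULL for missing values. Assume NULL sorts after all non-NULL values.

(Alice, 9, NULL, NULL); (Eve, 6, NULL, NULL); (Ken, 4, 4, Lens); (Uma, 5, 5, Panel); (Xin, 6, NULL, NULL); (NULL, NULL, 3, Panel)

FULL OUTER JOIN keeps every row from both sides; unmatched rows get NULL for the other side's columns.
Matching on l.part_id = r.part_id.
Matched pairs: 2; unmatched l rows kept: 1; unmatched r rows kept: 3.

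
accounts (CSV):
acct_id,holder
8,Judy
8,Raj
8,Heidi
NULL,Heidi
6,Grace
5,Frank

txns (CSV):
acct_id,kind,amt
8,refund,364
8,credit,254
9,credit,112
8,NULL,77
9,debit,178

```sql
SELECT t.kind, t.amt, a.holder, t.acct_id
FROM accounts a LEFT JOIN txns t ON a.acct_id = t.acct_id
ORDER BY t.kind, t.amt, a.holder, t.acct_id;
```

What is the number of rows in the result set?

LEFT JOIN keeps every row from `accounts`; unmatched rows get NULL for `txns`'s columns.
Matching on a.acct_id = t.acct_id. A NULL in a compared column never satisfies the condition.
- a[0] acct_id=8 → 3 match(es) in t → 3 row(s).
- a[1] acct_id=8 → 3 match(es) in t → 3 row(s).
- a[2] acct_id=8 → 3 match(es) in t → 3 row(s).
- a[3] acct_id=NULL → no match; kept with NULLs on the t side.
- a[4] acct_id=6 → no match; kept with NULLs on the t side.
- a[5] acct_id=5 → no match; kept with NULLs on the t side.
Total: 9 matched + 3 padded = 12 rows.

12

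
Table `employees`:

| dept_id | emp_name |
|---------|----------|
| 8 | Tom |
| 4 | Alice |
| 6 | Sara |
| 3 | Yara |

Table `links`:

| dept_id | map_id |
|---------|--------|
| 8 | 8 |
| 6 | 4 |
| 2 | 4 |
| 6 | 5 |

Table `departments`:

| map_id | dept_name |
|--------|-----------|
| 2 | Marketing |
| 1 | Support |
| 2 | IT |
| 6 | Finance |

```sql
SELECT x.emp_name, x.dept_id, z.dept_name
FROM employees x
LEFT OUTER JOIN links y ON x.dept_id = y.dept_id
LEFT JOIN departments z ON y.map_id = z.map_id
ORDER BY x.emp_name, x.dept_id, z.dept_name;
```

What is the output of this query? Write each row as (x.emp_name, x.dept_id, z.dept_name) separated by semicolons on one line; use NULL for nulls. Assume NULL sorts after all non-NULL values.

Step 1 — x LEFT JOIN y on dept_id → 5 row(s).
Then LEFT JOIN `departments z` on map_id: each of those 5 rows is kept; rows whose y.map_id has no match in z get NULL for z's columns.

(Alice, 4, NULL); (Sara, 6, NULL); (Sara, 6, NULL); (Tom, 8, NULL); (Yara, 3, NULL)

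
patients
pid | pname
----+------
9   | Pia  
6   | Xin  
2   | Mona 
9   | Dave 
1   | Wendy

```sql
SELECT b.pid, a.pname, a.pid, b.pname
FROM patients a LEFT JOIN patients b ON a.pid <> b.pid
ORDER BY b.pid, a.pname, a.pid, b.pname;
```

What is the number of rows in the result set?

18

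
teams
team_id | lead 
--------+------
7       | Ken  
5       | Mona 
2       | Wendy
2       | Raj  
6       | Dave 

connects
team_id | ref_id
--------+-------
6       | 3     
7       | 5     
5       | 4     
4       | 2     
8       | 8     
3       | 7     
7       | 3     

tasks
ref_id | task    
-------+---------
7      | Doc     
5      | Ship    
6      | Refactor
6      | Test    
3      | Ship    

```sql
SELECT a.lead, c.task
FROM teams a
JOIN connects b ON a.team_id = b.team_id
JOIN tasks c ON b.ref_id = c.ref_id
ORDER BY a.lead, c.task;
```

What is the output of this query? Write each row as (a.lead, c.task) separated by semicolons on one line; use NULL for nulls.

(Dave, Ship); (Ken, Ship); (Ken, Ship)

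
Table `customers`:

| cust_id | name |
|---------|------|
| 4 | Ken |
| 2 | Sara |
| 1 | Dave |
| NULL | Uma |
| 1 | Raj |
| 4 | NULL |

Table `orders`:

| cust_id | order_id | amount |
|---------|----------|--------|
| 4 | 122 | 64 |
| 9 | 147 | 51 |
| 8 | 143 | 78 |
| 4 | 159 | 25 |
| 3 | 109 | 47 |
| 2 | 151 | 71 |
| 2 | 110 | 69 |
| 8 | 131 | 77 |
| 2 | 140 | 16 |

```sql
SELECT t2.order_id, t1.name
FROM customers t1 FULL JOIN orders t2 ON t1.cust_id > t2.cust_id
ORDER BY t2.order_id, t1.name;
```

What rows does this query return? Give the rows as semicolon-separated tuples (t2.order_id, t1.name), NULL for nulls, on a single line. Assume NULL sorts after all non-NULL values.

FULL OUTER JOIN keeps every row from both sides; unmatched rows get NULL for the other side's columns.
Matching on t1.cust_id > t2.cust_id. A NULL in a compared column never satisfies the condition.
Matched pairs: 8; unmatched t1 rows kept: 4; unmatched t2 rows kept: 5.

(109, Ken); (109, NULL); (110, Ken); (110, NULL); (122, NULL); (131, NULL); (140, Ken); (140, NULL); (143, NULL); (147, NULL); (151, Ken); (151, NULL); (159, NULL); (NULL, Dave); (NULL, Raj); (NULL, Sara); (NULL, Uma)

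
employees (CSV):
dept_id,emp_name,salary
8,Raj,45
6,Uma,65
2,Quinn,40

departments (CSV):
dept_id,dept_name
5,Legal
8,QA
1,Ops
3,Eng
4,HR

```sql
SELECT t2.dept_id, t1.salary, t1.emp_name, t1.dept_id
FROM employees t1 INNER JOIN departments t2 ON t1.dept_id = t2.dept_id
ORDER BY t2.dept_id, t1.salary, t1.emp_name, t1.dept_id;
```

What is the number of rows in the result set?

1

INNER JOIN keeps only pairs where the ON condition holds.
Matching on t1.dept_id = t2.dept_id.
- t1 row (dept_id=8): matches 1 t2 row(s) → 1 output row(s).
- t1 row (dept_id=6): no match → dropped.
- t1 row (dept_id=2): no match → dropped.
Total: 1 rows.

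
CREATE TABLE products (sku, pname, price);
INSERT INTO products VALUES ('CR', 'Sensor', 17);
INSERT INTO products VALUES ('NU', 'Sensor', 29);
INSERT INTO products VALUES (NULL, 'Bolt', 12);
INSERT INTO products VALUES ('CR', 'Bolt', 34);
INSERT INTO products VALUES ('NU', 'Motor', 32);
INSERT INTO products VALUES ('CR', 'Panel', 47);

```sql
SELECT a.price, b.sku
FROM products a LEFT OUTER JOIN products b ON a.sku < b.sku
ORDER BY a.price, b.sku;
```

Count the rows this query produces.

9

LEFT JOIN keeps every row from `products a`; unmatched rows get NULL for `products b`'s columns.
Matching on a.sku < b.sku. A NULL in a compared column never satisfies the condition.
- sku=CR: 2 matching b row(s), so 2 row(s) emitted.
- sku=NU: no b row matches, row kept with b columns NULL.
- sku=NULL: no b row matches, row kept with b columns NULL.
- sku=CR: 2 matching b row(s), so 2 row(s) emitted.
- sku=NU: no b row matches, row kept with b columns NULL.
- sku=CR: 2 matching b row(s), so 2 row(s) emitted.
Total: 6 matched + 3 padded = 9 rows.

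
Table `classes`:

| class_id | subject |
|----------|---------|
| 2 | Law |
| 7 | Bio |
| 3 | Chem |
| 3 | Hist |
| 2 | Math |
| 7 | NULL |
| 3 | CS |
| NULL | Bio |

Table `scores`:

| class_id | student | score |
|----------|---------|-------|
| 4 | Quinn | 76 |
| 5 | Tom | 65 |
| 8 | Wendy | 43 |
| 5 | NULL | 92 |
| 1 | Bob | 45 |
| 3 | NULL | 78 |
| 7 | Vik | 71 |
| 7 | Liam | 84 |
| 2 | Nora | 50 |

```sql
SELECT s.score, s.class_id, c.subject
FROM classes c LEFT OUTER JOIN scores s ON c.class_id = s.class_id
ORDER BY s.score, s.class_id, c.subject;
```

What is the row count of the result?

10

LEFT JOIN keeps every row from `classes`; unmatched rows get NULL for `scores`'s columns.
Matching on c.class_id = s.class_id. A NULL in a compared column never satisfies the condition.
Matched pairs: 9; unmatched c rows kept: 1.
Total: 9 matched + 1 padded = 10 rows.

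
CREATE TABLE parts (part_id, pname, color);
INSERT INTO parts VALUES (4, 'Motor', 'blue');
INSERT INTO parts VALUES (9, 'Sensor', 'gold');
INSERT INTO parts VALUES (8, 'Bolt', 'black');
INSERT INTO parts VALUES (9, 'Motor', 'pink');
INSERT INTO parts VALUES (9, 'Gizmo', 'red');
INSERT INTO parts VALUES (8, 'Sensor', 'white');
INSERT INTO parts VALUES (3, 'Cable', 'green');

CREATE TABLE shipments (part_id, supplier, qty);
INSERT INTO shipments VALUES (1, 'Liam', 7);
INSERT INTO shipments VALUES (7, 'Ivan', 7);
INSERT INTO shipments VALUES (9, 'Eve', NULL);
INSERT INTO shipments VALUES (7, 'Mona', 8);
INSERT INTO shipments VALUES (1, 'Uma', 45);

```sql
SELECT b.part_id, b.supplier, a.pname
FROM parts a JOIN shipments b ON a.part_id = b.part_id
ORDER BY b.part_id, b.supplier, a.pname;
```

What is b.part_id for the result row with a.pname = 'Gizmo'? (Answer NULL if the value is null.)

9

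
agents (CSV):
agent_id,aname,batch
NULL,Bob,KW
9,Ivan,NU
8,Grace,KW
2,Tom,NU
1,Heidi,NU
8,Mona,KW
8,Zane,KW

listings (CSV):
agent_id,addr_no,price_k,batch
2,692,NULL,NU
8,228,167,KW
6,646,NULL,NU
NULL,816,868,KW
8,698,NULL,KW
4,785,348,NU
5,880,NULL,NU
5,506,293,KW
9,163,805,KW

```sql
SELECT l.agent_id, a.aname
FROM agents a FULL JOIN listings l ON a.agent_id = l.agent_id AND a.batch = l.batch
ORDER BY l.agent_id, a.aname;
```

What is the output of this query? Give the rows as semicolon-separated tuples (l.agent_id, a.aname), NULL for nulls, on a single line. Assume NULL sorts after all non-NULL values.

FULL OUTER JOIN keeps every row from both sides; unmatched rows get NULL for the other side's columns.
Matching on a.agent_id = l.agent_id AND a.batch = l.batch. A NULL in a compared column never satisfies the condition.
- agent_id=NULL, batch=KW: no l row matches, row kept with l columns NULL.
- agent_id=9, batch=NU: no l row matches, row kept with l columns NULL.
- agent_id=8, batch=KW: 2 matching l row(s), so 2 row(s) emitted.
- agent_id=2, batch=NU: 1 matching l row(s), so 1 row(s) emitted.
- agent_id=1, batch=NU: no l row matches, row kept with l columns NULL.
- agent_id=8, batch=KW: 2 matching l row(s), so 2 row(s) emitted.
- agent_id=8, batch=KW: 2 matching l row(s), so 2 row(s) emitted.
- 6 row(s) from l found no a partner → padded with NULL.

(2, Tom); (4, NULL); (5, NULL); (5, NULL); (6, NULL); (8, Grace); (8, Grace); (8, Mona); (8, Mona); (8, Zane); (8, Zane); (9, NULL); (NULL, Bob); (NULL, Heidi); (NULL, Ivan); (NULL, NULL)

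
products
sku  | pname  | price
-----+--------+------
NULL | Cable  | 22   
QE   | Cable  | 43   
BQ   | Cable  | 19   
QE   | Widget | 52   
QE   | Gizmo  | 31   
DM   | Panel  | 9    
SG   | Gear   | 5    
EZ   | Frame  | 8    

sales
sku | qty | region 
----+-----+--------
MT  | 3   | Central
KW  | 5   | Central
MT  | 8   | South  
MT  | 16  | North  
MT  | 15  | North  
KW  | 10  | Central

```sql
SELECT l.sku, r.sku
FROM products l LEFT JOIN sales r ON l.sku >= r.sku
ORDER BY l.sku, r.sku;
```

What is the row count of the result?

28

LEFT JOIN keeps every row from `products`; unmatched rows get NULL for `sales`'s columns.
Matching on l.sku >= r.sku. A NULL in a compared column never satisfies the condition.
- sku=NULL: no r row matches, row kept with r columns NULL.
- sku=QE: 6 matching r row(s), so 6 row(s) emitted.
- sku=BQ: no r row matches, row kept with r columns NULL.
- sku=QE: 6 matching r row(s), so 6 row(s) emitted.
- sku=QE: 6 matching r row(s), so 6 row(s) emitted.
- sku=DM: no r row matches, row kept with r columns NULL.
- sku=SG: 6 matching r row(s), so 6 row(s) emitted.
- sku=EZ: no r row matches, row kept with r columns NULL.
Total: 24 matched + 4 padded = 28 rows.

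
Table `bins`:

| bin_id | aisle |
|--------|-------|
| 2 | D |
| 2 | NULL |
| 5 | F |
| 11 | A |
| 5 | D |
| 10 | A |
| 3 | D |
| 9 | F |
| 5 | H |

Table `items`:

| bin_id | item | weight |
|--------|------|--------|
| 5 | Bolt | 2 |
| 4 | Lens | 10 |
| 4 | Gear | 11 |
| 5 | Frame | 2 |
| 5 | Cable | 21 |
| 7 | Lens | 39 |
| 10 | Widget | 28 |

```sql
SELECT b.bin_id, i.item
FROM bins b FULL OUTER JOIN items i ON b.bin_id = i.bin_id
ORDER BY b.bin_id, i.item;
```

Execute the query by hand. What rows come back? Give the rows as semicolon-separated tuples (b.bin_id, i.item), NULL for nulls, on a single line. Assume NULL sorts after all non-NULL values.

FULL OUTER JOIN keeps every row from both sides; unmatched rows get NULL for the other side's columns.
Matching on b.bin_id = i.bin_id.
Matched pairs: 10; unmatched b rows kept: 5; unmatched i rows kept: 3.

(2, NULL); (2, NULL); (3, NULL); (5, Bolt); (5, Bolt); (5, Bolt); (5, Cable); (5, Cable); (5, Cable); (5, Frame); (5, Frame); (5, Frame); (9, NULL); (10, Widget); (11, NULL); (NULL, Gear); (NULL, Lens); (NULL, Lens)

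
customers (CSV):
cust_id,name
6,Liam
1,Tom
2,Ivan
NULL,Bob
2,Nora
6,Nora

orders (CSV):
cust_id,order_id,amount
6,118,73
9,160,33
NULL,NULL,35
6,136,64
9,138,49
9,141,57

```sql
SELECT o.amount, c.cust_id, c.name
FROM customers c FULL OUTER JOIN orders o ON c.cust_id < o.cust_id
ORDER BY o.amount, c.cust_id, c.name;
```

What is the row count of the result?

23

FULL OUTER JOIN keeps every row from both sides; unmatched rows get NULL for the other side's columns.
Matching on c.cust_id < o.cust_id. A NULL in a compared column never satisfies the condition.
- cust_id=6: 3 matching o row(s), so 3 row(s) emitted.
- cust_id=1: 5 matching o row(s), so 5 row(s) emitted.
- cust_id=2: 5 matching o row(s), so 5 row(s) emitted.
- cust_id=NULL: no o row matches, row kept with o columns NULL.
- cust_id=2: 5 matching o row(s), so 5 row(s) emitted.
- cust_id=6: 3 matching o row(s), so 3 row(s) emitted.
- 1 o row(s) had no c match → kept, c columns NULL.
Total: 21 matched + 2 padded = 23 rows.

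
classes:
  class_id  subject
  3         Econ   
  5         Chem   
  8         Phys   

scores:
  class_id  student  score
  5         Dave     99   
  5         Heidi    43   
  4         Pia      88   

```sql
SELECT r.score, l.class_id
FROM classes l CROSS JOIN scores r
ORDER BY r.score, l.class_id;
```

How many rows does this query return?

CROSS JOIN pairs every row of `classes` with every row of `scores`: 3 × 3 = 9 rows.

9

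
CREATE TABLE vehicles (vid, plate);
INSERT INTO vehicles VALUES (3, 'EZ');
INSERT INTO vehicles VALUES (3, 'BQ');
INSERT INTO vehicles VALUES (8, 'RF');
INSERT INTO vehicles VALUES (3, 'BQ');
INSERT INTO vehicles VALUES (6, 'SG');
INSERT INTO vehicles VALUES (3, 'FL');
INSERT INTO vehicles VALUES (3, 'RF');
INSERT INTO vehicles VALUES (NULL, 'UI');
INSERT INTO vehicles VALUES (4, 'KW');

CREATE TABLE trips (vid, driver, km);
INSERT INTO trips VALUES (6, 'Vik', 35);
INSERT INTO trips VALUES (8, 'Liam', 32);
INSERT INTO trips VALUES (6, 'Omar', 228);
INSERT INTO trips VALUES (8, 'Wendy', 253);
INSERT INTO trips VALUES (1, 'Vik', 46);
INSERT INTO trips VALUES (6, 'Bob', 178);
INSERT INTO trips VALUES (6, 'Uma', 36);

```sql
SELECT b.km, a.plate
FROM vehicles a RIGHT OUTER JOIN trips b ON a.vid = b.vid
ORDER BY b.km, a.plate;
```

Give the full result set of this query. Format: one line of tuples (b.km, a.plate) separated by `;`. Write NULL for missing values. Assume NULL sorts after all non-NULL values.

(32, RF); (35, SG); (36, SG); (46, NULL); (178, SG); (228, SG); (253, RF)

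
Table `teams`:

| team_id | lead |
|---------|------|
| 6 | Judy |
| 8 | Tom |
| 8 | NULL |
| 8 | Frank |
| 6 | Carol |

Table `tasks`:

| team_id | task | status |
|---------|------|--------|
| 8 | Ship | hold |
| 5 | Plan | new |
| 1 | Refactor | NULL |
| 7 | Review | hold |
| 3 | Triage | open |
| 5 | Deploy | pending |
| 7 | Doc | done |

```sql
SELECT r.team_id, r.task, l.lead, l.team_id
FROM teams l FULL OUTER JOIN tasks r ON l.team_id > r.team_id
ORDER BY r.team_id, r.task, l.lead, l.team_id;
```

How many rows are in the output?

FULL OUTER JOIN keeps every row from both sides; unmatched rows get NULL for the other side's columns.
Matching on l.team_id > r.team_id.
- l row (team_id=6): matches 4 r row(s) → 4 output row(s).
- l row (team_id=8): matches 6 r row(s) → 6 output row(s).
- l row (team_id=8): matches 6 r row(s) → 6 output row(s).
- l row (team_id=8): matches 6 r row(s) → 6 output row(s).
- l row (team_id=6): matches 4 r row(s) → 4 output row(s).
- 1 r row(s) had no l match → kept, l columns NULL.
Total: 26 matched + 1 padded = 27 rows.

27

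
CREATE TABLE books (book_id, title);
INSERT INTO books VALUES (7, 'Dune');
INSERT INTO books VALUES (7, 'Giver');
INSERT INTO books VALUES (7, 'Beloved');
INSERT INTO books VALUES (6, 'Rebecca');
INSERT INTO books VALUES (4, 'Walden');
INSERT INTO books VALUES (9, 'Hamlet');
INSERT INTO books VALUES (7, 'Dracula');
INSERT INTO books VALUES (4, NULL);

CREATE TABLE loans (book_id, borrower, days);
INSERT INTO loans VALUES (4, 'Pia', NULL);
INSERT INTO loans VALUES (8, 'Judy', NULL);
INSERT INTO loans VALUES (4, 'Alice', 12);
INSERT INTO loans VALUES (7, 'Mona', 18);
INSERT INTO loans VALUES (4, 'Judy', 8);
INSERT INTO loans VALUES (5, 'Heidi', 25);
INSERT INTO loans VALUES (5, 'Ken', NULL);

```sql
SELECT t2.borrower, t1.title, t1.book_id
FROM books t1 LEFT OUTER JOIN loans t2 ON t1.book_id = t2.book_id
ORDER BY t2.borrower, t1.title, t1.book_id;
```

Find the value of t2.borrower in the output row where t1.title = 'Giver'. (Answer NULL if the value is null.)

Mona

LEFT JOIN keeps every row from `books`; unmatched rows get NULL for `loans`'s columns.
Matching on t1.book_id = t2.book_id.
Matched pairs: 10; unmatched t1 rows kept: 2.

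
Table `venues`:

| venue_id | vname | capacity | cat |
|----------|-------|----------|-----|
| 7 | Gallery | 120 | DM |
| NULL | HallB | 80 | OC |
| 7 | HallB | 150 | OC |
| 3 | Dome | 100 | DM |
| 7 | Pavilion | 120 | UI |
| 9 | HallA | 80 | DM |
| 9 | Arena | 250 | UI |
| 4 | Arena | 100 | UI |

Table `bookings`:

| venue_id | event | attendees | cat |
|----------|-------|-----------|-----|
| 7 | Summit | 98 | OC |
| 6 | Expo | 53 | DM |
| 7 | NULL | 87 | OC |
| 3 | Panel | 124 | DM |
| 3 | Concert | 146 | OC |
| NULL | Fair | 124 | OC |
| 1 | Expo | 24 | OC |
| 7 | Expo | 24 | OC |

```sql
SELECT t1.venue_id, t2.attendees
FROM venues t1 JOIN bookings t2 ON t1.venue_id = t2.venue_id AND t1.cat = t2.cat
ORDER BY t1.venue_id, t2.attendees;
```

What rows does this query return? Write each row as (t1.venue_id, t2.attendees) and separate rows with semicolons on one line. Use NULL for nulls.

(3, 124); (7, 24); (7, 87); (7, 98)

INNER JOIN keeps only pairs where the ON condition holds.
Matching on t1.venue_id = t2.venue_id AND t1.cat = t2.cat. A NULL in a compared column never satisfies the condition.
Matched pairs: 4.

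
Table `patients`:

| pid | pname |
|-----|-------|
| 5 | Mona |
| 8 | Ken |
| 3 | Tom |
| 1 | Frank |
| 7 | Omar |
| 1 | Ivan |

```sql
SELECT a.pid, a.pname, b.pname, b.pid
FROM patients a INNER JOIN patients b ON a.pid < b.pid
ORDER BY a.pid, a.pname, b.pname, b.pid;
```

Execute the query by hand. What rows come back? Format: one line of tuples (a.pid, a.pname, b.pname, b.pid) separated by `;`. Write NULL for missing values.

INNER JOIN keeps only pairs where the ON condition holds.
Matching on a.pid < b.pid.
- a row (pid=5): matches 2 b row(s) → 2 output row(s).
- a row (pid=8): no match → dropped.
- a row (pid=3): matches 3 b row(s) → 3 output row(s).
- a row (pid=1): matches 4 b row(s) → 4 output row(s).
- a row (pid=7): matches 1 b row(s) → 1 output row(s).
- a row (pid=1): matches 4 b row(s) → 4 output row(s).

(1, Frank, Ken, 8); (1, Frank, Mona, 5); (1, Frank, Omar, 7); (1, Frank, Tom, 3); (1, Ivan, Ken, 8); (1, Ivan, Mona, 5); (1, Ivan, Omar, 7); (1, Ivan, Tom, 3); (3, Tom, Ken, 8); (3, Tom, Mona, 5); (3, Tom, Omar, 7); (5, Mona, Ken, 8); (5, Mona, Omar, 7); (7, Omar, Ken, 8)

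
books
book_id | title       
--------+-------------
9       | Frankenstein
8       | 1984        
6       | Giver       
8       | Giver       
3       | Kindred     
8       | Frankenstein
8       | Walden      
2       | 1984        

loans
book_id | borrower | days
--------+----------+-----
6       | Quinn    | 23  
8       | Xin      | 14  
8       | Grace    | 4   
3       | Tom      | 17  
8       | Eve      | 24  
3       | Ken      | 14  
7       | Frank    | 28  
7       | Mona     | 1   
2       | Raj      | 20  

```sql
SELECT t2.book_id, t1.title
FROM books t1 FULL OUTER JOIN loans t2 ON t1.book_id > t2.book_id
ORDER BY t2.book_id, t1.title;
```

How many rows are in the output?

38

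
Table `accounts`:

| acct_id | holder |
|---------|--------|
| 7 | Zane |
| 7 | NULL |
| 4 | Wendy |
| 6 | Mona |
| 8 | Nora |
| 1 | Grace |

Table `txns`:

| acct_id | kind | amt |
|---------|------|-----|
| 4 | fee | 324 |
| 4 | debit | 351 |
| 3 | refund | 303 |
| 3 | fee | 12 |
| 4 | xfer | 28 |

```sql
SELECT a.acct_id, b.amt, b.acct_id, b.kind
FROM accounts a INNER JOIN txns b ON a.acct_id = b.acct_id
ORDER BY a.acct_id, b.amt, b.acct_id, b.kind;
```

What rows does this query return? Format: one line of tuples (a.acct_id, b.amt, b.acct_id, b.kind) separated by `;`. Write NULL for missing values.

(4, 28, 4, xfer); (4, 324, 4, fee); (4, 351, 4, debit)

INNER JOIN keeps only pairs where the ON condition holds.
Matching on a.acct_id = b.acct_id.
- a (acct_id=7) has no partner → excluded.
- a (acct_id=7) has no partner → excluded.
- a (acct_id=4) pairs with 3 row(s) of b.
- a (acct_id=6) has no partner → excluded.
- a (acct_id=8) has no partner → excluded.
- a (acct_id=1) has no partner → excluded.
After projecting and ordering:
a.acct_id | b.amt | b.acct_id | b.kind
4 | 28 | 4 | xfer
4 | 324 | 4 | fee
4 | 351 | 4 | debit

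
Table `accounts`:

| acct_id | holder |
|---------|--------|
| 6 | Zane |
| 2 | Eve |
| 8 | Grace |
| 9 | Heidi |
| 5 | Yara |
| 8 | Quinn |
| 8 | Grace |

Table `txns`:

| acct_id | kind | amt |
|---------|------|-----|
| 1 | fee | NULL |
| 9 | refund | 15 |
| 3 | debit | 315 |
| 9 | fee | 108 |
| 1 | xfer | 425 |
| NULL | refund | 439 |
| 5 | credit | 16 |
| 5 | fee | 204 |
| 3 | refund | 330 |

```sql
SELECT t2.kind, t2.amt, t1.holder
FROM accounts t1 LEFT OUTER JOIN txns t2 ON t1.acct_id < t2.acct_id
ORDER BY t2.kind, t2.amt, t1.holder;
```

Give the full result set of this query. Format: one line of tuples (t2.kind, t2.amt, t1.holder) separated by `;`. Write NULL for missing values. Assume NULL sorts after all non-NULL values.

(credit, 16, Eve); (debit, 315, Eve); (fee, 108, Eve); (fee, 108, Grace); (fee, 108, Grace); (fee, 108, Quinn); (fee, 108, Yara); (fee, 108, Zane); (fee, 204, Eve); (refund, 15, Eve); (refund, 15, Grace); (refund, 15, Grace); (refund, 15, Quinn); (refund, 15, Yara); (refund, 15, Zane); (refund, 330, Eve); (NULL, NULL, Heidi)

LEFT JOIN keeps every row from `accounts`; unmatched rows get NULL for `txns`'s columns.
Matching on t1.acct_id < t2.acct_id. A NULL in a compared column never satisfies the condition.
Matched pairs: 16; unmatched t1 rows kept: 1.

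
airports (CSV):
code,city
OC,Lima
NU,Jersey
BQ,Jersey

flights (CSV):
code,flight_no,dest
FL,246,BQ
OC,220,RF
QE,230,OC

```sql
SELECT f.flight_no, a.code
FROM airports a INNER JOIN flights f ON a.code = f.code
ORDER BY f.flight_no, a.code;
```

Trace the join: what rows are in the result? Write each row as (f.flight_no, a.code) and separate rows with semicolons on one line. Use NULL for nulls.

INNER JOIN keeps only pairs where the ON condition holds.
Matching on a.code = f.code.
- code=OC: 1 matching f row(s), so 1 row(s) emitted.
- code=NU: no matching f row, dropped.
- code=BQ: no matching f row, dropped.
After projecting and ordering:
f.flight_no | a.code
220 | OC

(220, OC)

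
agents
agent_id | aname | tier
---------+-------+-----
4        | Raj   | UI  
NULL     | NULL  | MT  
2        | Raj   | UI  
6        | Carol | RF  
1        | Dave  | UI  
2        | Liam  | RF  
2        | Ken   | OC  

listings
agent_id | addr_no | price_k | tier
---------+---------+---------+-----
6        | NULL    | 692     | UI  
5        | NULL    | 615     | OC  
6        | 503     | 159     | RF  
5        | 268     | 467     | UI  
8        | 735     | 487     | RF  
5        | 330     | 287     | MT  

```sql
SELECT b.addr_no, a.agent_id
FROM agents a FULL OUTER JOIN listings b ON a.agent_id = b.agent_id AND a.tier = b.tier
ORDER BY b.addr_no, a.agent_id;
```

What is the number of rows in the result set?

FULL OUTER JOIN keeps every row from both sides; unmatched rows get NULL for the other side's columns.
Matching on a.agent_id = b.agent_id AND a.tier = b.tier. A NULL in a compared column never satisfies the condition.
Matched pairs: 1; unmatched a rows kept: 6; unmatched b rows kept: 5.
Total: 1 matched + 11 padded = 12 rows.

12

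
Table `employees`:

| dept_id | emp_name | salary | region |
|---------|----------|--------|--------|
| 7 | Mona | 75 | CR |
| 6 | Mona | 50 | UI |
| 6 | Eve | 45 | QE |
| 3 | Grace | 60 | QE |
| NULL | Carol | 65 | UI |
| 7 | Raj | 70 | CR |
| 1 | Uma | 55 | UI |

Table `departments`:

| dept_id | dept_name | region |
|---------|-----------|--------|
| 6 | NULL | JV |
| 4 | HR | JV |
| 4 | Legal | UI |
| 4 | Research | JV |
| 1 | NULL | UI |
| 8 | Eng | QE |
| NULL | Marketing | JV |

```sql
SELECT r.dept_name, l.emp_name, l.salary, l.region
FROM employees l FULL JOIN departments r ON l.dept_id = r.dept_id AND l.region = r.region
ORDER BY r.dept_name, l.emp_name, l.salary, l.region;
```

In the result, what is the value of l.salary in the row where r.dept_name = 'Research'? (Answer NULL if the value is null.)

NULL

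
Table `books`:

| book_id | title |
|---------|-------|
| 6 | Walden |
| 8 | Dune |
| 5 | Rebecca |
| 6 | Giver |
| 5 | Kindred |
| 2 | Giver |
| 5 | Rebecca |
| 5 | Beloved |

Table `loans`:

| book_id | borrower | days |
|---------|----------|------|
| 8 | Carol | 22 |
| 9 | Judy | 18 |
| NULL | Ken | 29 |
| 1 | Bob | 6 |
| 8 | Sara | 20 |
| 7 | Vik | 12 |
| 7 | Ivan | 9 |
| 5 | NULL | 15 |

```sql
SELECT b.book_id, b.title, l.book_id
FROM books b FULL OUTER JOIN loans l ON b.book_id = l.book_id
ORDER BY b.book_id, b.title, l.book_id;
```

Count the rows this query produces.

FULL OUTER JOIN keeps every row from both sides; unmatched rows get NULL for the other side's columns.
Matching on b.book_id = l.book_id. A NULL in a compared column never satisfies the condition.
- b[0] book_id=6 → no match; kept with NULLs on the l side.
- b[1] book_id=8 → 2 match(es) in l → 2 row(s).
- b[2] book_id=5 → 1 match(es) in l → 1 row(s).
- b[3] book_id=6 → no match; kept with NULLs on the l side.
- b[4] book_id=5 → 1 match(es) in l → 1 row(s).
- b[5] book_id=2 → no match; kept with NULLs on the l side.
- b[6] book_id=5 → 1 match(es) in l → 1 row(s).
- b[7] book_id=5 → 1 match(es) in l → 1 row(s).
- 5 l row(s) had no b match → kept, b columns NULL.
Total: 6 matched + 8 padded = 14 rows.

14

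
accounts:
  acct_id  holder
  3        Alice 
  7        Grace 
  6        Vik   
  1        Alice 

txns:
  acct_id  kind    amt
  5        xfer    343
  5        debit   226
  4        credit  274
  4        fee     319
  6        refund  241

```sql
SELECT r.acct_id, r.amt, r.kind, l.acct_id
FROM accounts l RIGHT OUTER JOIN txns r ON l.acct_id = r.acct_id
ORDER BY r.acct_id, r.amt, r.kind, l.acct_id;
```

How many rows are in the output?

RIGHT JOIN keeps every row from `txns`; unmatched rows get NULL for `accounts`'s columns.
Matching on l.acct_id = r.acct_id.
- l row (acct_id=3): no match.
- l row (acct_id=7): no match.
- l row (acct_id=6): matches 1 r row(s) → 1 output row(s).
- l row (acct_id=1): no match.
- 4 row(s) from r found no l partner → padded with NULL.
Total: 1 matched + 4 padded = 5 rows.

5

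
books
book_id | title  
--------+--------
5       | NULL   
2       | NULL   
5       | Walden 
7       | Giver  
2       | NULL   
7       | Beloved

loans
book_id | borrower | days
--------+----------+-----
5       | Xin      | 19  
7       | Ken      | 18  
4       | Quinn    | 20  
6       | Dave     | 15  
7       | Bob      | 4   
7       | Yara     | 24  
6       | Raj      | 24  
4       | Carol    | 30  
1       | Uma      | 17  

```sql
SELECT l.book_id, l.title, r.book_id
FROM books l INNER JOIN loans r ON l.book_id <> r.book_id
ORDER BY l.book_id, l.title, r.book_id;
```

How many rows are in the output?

46

INNER JOIN keeps only pairs where the ON condition holds.
Matching on l.book_id <> r.book_id.
Matched pairs: 46.
Total: 46 rows.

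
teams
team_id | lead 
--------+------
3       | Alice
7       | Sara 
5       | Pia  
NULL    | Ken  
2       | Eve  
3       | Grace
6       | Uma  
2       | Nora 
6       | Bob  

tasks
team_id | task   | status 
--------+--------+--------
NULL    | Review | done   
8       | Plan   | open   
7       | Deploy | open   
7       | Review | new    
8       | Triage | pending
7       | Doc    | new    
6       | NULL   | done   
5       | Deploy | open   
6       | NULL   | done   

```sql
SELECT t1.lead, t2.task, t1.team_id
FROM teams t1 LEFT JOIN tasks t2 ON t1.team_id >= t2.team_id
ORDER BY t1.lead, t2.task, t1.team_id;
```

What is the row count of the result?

LEFT JOIN keeps every row from `teams`; unmatched rows get NULL for `tasks`'s columns.
Matching on t1.team_id >= t2.team_id. A NULL in a compared column never satisfies the condition.
Matched pairs: 13; unmatched t1 rows kept: 5.
Total: 13 matched + 5 padded = 18 rows.

18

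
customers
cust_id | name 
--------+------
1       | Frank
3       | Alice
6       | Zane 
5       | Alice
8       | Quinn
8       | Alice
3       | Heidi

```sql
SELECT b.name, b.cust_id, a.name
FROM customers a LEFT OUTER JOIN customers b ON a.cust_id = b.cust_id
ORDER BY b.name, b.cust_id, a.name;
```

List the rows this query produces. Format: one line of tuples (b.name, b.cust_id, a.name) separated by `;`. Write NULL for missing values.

(Alice, 3, Alice); (Alice, 3, Heidi); (Alice, 5, Alice); (Alice, 8, Alice); (Alice, 8, Quinn); (Frank, 1, Frank); (Heidi, 3, Alice); (Heidi, 3, Heidi); (Quinn, 8, Alice); (Quinn, 8, Quinn); (Zane, 6, Zane)

LEFT JOIN keeps every row from `customers a`; unmatched rows get NULL for `customers b`'s columns.
Matching on a.cust_id = b.cust_id.
- a (cust_id=1) pairs with 1 row(s) of b.
- a (cust_id=3) pairs with 2 row(s) of b.
- a (cust_id=6) pairs with 1 row(s) of b.
- a (cust_id=5) pairs with 1 row(s) of b.
- a (cust_id=8) pairs with 2 row(s) of b.
- a (cust_id=8) pairs with 2 row(s) of b.
- a (cust_id=3) pairs with 2 row(s) of b.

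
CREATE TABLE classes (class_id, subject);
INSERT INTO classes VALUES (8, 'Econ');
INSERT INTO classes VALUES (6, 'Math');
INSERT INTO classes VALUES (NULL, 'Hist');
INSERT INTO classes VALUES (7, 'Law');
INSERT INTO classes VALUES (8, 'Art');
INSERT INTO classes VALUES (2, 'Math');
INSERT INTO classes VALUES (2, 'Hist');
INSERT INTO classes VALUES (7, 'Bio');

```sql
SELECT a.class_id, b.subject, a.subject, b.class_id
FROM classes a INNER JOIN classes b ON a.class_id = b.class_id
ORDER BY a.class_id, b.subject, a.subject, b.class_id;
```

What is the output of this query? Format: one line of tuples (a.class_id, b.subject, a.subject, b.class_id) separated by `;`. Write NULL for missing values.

(2, Hist, Hist, 2); (2, Hist, Math, 2); (2, Math, Hist, 2); (2, Math, Math, 2); (6, Math, Math, 6); (7, Bio, Bio, 7); (7, Bio, Law, 7); (7, Law, Bio, 7); (7, Law, Law, 7); (8, Art, Art, 8); (8, Art, Econ, 8); (8, Econ, Art, 8); (8, Econ, Econ, 8)

INNER JOIN keeps only pairs where the ON condition holds.
Matching on a.class_id = b.class_id. A NULL in a compared column never satisfies the condition.
Matched pairs: 13.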